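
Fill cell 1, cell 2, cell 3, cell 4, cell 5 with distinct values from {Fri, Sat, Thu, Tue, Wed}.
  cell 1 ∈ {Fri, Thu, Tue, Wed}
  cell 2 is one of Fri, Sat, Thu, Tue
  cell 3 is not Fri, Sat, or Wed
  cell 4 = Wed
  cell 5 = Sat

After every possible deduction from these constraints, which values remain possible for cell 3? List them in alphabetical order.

cell 4 must be Wed (only option left). So cell 1 can't be Wed.
That leaves cell 5 = Sat. So cell 2 can't be Sat.
No further eliminations apply; cell 3 can still be any of Thu, Tue.

Thu, Tue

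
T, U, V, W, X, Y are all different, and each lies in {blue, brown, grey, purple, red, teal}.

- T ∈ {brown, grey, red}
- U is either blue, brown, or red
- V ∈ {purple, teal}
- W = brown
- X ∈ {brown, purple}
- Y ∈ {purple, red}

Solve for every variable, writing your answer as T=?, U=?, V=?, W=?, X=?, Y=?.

W has just one choice, so W = brown. So T, U, X can't be brown.
That leaves X = purple. Eliminate purple elsewhere: V, Y.
Y has just one choice, so Y = red. Eliminate red elsewhere: T, U.
T has just one choice, so T = grey.
U must be blue (only option left).
That leaves V = teal.

T=grey, U=blue, V=teal, W=brown, X=purple, Y=red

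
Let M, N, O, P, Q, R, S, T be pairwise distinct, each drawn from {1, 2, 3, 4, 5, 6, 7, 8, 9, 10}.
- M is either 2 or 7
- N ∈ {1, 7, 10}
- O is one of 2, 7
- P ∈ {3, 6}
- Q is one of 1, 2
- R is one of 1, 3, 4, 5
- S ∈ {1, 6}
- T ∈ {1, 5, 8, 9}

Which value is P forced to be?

The 2 variables M and O are confined to {2, 7}, which locks those values in; drop them from N, Q.
Q's domain is down to {1}, so Q = 1. Strike 1 from N, R, S, T.
That leaves S = 6. Eliminate 6 elsewhere: P.
So P = 3.

3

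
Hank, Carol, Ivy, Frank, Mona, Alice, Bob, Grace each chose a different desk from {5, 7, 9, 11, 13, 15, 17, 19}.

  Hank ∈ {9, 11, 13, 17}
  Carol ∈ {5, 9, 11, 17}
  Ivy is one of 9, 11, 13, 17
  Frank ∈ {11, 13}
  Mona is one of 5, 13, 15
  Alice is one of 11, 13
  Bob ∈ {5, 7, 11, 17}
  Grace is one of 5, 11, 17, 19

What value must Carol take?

5

The 8 variables together cover exactly {5, 7, 9, 11, 13, 15, 17, 19} — 8 values for 8 variables — and 7 appears only in Bob's list, so Bob = 7.
Among the 7 still-open variables, 15 fits only Mona (and all 7 values in {5, 9, 11, 13, 15, 17, 19} must be used), so Mona = 15.
The 6 still-open variables together cover exactly {5, 9, 11, 13, 17, 19} — 6 values for 6 variables — and 19 appears only in Grace's list, so Grace = 19.
Among the 5 still-open variables, 5 fits only Carol (and all 5 values in {5, 9, 11, 13, 17} must be used), so Carol = 5.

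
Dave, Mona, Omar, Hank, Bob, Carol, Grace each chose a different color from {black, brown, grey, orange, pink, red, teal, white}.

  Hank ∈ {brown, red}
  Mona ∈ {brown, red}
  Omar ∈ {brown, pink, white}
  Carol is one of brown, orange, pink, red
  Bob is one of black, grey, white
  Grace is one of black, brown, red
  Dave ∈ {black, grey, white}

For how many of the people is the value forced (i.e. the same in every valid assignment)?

The 7 variables together cover exactly {black, brown, grey, orange, pink, red, white} — 7 values for 7 variables — and orange appears only in Carol's list, so Carol = orange.
The 6 still-open variables draw from only 6 values {black, brown, grey, pink, red, white}, so each is used; only Omar can be pink, hence Omar = pink.
Mona and Hank share exactly the 2 values {brown, red}; by pigeonhole those values go to them, so strike brown, red from Grace.
Grace must be black (only option left). So Dave, Bob can't be black.
Determined: Omar=pink, Carol=orange, Grace=black. The other people each still have more than one consistent value. That makes 3.

3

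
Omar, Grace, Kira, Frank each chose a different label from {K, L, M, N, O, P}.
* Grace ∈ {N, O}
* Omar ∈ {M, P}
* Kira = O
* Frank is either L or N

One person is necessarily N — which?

Kira has just one choice, so Kira = O. So Grace can't be O.
So N goes to Grace.

Grace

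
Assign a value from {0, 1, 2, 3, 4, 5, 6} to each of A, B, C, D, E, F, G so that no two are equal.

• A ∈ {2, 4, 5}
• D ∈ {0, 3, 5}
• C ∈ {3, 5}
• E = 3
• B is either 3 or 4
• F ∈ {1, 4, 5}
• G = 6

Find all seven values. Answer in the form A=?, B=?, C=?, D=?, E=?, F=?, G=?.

A=2, B=4, C=5, D=0, E=3, F=1, G=6

E must be 3 (only option left). Eliminate 3 elsewhere: B, C, D.
G has just one choice, so G = 6.
That leaves B = 4. Eliminate 4 elsewhere: A, F.
C must be 5 (only option left). Strike 5 from A, D, F.
D has just one choice, so D = 0.
F's domain is down to {1}, so F = 1.
That leaves A = 2.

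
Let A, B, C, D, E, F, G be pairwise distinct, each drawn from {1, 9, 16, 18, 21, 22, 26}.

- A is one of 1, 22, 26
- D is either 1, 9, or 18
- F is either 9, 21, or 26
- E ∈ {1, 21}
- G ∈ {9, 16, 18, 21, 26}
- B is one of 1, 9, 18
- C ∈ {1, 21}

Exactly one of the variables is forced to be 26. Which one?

F

The 7 variables together cover exactly {1, 9, 16, 18, 21, 22, 26} — 7 values for 7 variables — and 16 appears only in G's list, so G = 16.
The 6 still-open variables together cover exactly {1, 9, 18, 21, 22, 26} — 6 values for 6 variables — and 22 appears only in A's list, so A = 22.
The 5 still-open variables together cover exactly {1, 9, 18, 21, 26} — 5 values for 5 variables — and 26 appears only in F's list, so F = 26.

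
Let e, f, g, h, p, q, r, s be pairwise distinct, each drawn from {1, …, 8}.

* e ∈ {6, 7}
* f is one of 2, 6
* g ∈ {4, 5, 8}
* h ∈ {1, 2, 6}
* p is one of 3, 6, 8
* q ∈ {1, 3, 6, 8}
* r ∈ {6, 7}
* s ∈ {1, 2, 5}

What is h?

1

The 8 variables together cover exactly {1, 2, 3, 4, 5, 6, 7, 8} — 8 values for 8 variables — and 4 appears only in g's list, so g = 4.
The 7 still-open variables together cover exactly {1, 2, 3, 5, 6, 7, 8} — 7 values for 7 variables — and 5 appears only in s's list, so s = 5.
e and r share exactly the 2 values {6, 7}; by pigeonhole those values go to them, so strike 6, 7 from f, h, p, q.
f has just one choice, so f = 2. Remove 2 from h.
So h = 1.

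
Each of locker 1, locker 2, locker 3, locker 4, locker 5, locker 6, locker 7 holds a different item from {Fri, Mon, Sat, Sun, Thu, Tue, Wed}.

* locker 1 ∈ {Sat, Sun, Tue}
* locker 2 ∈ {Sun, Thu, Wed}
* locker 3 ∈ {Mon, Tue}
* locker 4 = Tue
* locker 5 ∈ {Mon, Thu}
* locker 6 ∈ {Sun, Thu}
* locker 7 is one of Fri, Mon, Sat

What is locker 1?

locker 4's domain is down to {Tue}, so locker 4 = Tue. Eliminate Tue elsewhere: locker 1, locker 3.
locker 3 has just one choice, so locker 3 = Mon. Remove Mon from locker 5, locker 7.
locker 5's domain is down to {Thu}, so locker 5 = Thu. Remove Thu from locker 2, locker 6.
locker 6's domain is down to {Sun}, so locker 6 = Sun. Strike Sun from locker 1, locker 2.
So locker 1 = Sat.

Sat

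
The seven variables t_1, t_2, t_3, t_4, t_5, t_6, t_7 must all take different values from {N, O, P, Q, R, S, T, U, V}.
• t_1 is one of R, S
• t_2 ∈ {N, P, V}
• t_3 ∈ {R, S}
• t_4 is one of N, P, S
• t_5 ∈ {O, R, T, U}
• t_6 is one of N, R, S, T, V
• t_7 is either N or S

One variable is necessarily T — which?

t_6

t_1 and t_3 share exactly the 2 values {R, S}; by pigeonhole those values go to them, so strike R, S from t_4, t_5, t_6, t_7.
t_7 has just one choice, so t_7 = N. Remove N from t_2, t_4, t_6.
That leaves t_4 = P. Remove P from t_2.
t_2 must be V (only option left). Strike V from t_6.
So T goes to t_6.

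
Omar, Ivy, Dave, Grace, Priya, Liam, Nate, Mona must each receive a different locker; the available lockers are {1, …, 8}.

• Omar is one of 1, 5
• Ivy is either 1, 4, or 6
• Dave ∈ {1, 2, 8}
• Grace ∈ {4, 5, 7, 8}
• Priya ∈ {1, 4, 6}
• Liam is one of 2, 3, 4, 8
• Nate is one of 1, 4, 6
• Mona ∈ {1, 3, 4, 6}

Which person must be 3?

Mona

Among the 8 variables, 7 fits only Grace (and all 8 values in {1, 2, 3, 4, 5, 6, 7, 8} must be used), so Grace = 7.
The 7 still-open variables together cover exactly {1, 2, 3, 4, 5, 6, 8} — 7 values for 7 variables — and 5 appears only in Omar's list, so Omar = 5.
The 3 variables Ivy, Priya, Nate are confined to {1, 4, 6}, which locks those values in; drop them from Dave, Liam, Mona.
So 3 goes to Mona.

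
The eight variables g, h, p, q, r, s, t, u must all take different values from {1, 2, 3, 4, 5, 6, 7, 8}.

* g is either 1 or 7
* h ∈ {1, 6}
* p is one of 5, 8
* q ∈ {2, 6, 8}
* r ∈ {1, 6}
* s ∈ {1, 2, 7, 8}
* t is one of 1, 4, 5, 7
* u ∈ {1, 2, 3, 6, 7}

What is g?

7

The 8 variables draw from only 8 values {1, 2, 3, 4, 5, 6, 7, 8}, so each is used; only u can be 3, hence u = 3.
Among the 7 still-open variables, 4 fits only t (and all 7 values in {1, 2, 4, 5, 6, 7, 8} must be used), so t = 4.
The 6 still-open variables draw from only 6 values {1, 2, 5, 6, 7, 8}, so each is used; only p can be 5, hence p = 5.
The 2 variables h and r are confined to {1, 6}, which locks those values in; drop them from g, q, s.
So g = 7.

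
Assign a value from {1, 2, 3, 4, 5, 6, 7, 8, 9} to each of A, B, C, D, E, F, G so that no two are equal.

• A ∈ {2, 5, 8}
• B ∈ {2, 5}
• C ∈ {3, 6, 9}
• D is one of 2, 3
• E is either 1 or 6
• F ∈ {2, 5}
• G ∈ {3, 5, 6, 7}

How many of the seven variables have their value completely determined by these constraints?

The 2 variables B and F are confined to {2, 5}, which locks those values in; drop them from A, D, G.
A's domain is down to {8}, so A = 8.
D must be 3 (only option left). Remove 3 from C, G.
Determined: A=8, D=3. The other variables each still have more than one consistent value. That makes 2.

2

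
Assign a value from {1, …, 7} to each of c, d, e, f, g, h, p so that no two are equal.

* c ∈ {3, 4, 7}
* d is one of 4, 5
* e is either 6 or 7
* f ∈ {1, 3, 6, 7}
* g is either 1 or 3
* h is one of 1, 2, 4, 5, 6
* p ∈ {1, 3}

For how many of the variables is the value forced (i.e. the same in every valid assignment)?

3

The 7 variables draw from only 7 values {1, 2, 3, 4, 5, 6, 7}, so each is used; only h can be 2, hence h = 2.
Among the 6 still-open variables, 5 fits only d (and all 6 values in {1, 3, 4, 5, 6, 7} must be used), so d = 5.
The 5 still-open variables together cover exactly {1, 3, 4, 6, 7} — 5 values for 5 variables — and 4 appears only in c's list, so c = 4.
g and p share exactly the 2 values {1, 3}; by pigeonhole those values go to them, so strike 1, 3 from f.
Determined: c=4, d=5, h=2. The other variables each still have more than one consistent value. That makes 3.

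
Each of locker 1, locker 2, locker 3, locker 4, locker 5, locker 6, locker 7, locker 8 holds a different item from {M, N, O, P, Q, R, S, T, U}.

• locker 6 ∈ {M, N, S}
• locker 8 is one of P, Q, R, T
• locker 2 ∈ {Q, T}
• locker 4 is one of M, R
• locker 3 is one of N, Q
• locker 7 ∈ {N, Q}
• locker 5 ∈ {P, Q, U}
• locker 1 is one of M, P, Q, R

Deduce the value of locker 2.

T

Among the 8 variables, S fits only locker 6 (and all 8 values in {M, N, P, Q, R, S, T, U} must be used), so locker 6 = S.
The 7 still-open variables draw from only 7 values {M, N, P, Q, R, T, U}, so each is used; only locker 5 can be U, hence locker 5 = U.
locker 3 and locker 7 between them cover only {N, Q} — a naked pair. Remove those values from locker 1, locker 2, locker 8.
So locker 2 = T.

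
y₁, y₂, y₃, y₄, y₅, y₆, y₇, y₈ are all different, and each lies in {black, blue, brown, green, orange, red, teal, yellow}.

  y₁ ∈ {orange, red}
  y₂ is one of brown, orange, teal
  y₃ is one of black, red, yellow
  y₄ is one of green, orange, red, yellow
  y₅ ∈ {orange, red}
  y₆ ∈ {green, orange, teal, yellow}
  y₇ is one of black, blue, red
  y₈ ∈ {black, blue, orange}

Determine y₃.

yellow

The 8 variables draw from only 8 values {black, blue, brown, green, orange, red, teal, yellow}, so each is used; only y₂ can be brown, hence y₂ = brown.
The 7 still-open variables together cover exactly {black, blue, green, orange, red, teal, yellow} — 7 values for 7 variables — and teal appears only in y₆'s list, so y₆ = teal.
Among the 6 still-open variables, green fits only y₄ (and all 6 values in {black, blue, green, orange, red, yellow} must be used), so y₄ = green.
The 5 still-open variables together cover exactly {black, blue, orange, red, yellow} — 5 values for 5 variables — and yellow appears only in y₃'s list, so y₃ = yellow.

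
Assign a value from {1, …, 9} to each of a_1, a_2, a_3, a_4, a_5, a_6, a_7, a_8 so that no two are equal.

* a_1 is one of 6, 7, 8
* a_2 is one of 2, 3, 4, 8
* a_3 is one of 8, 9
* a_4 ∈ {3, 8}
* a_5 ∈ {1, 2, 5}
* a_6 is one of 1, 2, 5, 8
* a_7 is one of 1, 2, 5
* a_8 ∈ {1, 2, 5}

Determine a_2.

4

a_5, a_7, a_8 share exactly the 3 values {1, 2, 5}; by pigeonhole those values go to them, so strike 1, 2, 5 from a_2, a_6.
a_6 must be 8 (only option left). Strike 8 from a_1, a_2, a_3, a_4.
That leaves a_3 = 9.
a_4's domain is down to {3}, so a_4 = 3. So a_2 can't be 3.
So a_2 = 4.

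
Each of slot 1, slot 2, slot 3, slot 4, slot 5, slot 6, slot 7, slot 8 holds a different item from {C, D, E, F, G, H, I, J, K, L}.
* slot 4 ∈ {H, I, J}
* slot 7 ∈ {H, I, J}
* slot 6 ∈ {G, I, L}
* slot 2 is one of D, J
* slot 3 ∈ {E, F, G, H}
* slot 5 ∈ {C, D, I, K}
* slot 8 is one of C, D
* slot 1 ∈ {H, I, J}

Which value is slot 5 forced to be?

K

slot 1, slot 4, slot 7 between them cover only {H, I, J} — a naked triple. Remove those values from slot 2, slot 3, slot 5, slot 6.
That leaves slot 2 = D. Strike D from slot 5, slot 8.
slot 8 must be C (only option left). Remove C from slot 5.
So slot 5 = K.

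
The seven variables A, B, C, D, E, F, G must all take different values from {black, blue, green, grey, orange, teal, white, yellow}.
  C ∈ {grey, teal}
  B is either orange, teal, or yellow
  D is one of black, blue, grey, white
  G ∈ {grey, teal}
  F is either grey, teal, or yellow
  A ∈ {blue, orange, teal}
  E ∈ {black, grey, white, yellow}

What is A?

blue

C and G share exactly the 2 values {grey, teal}; by pigeonhole those values go to them, so strike grey, teal from A, B, D, E, F.
F's domain is down to {yellow}, so F = yellow. So B, E can't be yellow.
B has just one choice, so B = orange. Remove orange from A.
So A = blue.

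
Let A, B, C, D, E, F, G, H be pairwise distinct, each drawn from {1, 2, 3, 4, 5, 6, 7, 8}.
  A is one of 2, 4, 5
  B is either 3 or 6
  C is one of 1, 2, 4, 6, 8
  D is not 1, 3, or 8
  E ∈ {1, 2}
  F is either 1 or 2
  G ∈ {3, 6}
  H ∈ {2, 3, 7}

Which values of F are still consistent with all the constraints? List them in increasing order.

The 8 variables draw from only 8 values {1, 2, 3, 4, 5, 6, 7, 8}, so each is used; only C can be 8, hence C = 8.
B and G share exactly the 2 values {3, 6}; by pigeonhole those values go to them, so strike 3, 6 from D, H.
E and F between them cover only {1, 2} — a naked pair. Remove those values from A, D, H.
H has just one choice, so H = 7. Remove 7 from D.
No further eliminations apply; F can still be any of 1, 2.

1, 2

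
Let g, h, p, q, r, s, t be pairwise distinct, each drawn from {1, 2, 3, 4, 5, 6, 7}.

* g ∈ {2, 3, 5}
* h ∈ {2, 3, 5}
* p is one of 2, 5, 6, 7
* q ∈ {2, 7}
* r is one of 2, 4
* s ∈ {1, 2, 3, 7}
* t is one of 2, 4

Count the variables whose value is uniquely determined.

3

Among the 7 variables, 1 fits only s (and all 7 values in {1, 2, 3, 4, 5, 6, 7} must be used), so s = 1.
The 6 still-open variables draw from only 6 values {2, 3, 4, 5, 6, 7}, so each is used; only p can be 6, hence p = 6.
Among the 5 still-open variables, 7 fits only q (and all 5 values in {2, 3, 4, 5, 7} must be used), so q = 7.
r and t share exactly the 2 values {2, 4}; by pigeonhole those values go to them, so strike 2, 4 from g, h.
Determined: p=6, q=7, s=1. The other variables each still have more than one consistent value. That makes 3.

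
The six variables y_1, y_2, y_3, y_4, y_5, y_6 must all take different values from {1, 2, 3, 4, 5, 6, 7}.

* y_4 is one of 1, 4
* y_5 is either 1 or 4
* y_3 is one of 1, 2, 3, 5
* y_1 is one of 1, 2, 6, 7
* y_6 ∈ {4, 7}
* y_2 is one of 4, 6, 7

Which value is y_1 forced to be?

2

y_4 and y_5 between them cover only {1, 4} — a naked pair. Remove those values from y_1, y_2, y_3, y_6.
That leaves y_6 = 7. Eliminate 7 elsewhere: y_1, y_2.
y_2 has just one choice, so y_2 = 6. Eliminate 6 elsewhere: y_1.
So y_1 = 2.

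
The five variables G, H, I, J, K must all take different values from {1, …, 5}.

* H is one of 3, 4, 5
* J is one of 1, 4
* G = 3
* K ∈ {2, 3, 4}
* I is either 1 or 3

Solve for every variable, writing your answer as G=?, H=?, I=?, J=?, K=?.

G's domain is down to {3}, so G = 3. Eliminate 3 elsewhere: H, I, K.
I must be 1 (only option left). Remove 1 from J.
J must be 4 (only option left). So H, K can't be 4.
K's domain is down to {2}, so K = 2.
That leaves H = 5.

G=3, H=5, I=1, J=4, K=2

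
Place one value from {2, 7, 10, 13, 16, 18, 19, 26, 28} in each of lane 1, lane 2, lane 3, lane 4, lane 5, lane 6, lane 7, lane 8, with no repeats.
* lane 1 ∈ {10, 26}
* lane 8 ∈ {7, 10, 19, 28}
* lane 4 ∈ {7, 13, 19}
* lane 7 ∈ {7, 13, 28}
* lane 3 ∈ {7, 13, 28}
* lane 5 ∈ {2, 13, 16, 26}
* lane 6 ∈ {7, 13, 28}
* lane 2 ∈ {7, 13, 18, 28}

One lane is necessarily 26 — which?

lane 3, lane 6, lane 7 between them cover only {7, 13, 28} — a naked triple. Remove those values from lane 2, lane 4, lane 5, lane 8.
lane 2's domain is down to {18}, so lane 2 = 18.
lane 4 has just one choice, so lane 4 = 19. Strike 19 from lane 8.
That leaves lane 8 = 10. So lane 1 can't be 10.
So 26 goes to lane 1.

lane 1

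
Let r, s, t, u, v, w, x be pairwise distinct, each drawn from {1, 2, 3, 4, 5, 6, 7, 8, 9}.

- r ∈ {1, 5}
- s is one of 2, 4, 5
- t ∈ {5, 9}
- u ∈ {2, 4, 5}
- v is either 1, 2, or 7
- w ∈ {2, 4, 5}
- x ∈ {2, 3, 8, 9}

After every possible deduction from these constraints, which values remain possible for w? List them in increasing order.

2, 4, 5

The 3 variables s, u, w are confined to {2, 4, 5}, which locks those values in; drop them from r, t, v, x.
r must be 1 (only option left). Eliminate 1 elsewhere: v.
t has just one choice, so t = 9. Remove 9 from x.
v's domain is down to {7}, so v = 7.
No further eliminations apply; w can still be any of 2, 4, 5.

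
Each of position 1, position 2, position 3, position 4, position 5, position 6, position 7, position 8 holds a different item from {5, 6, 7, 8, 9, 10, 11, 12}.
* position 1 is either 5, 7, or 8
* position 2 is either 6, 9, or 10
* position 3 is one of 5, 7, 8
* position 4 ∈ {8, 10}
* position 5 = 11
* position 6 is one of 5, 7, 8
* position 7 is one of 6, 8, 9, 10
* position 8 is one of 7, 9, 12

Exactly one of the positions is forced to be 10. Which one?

position 5 has just one choice, so position 5 = 11.
The 7 still-open variables draw from only 7 values {5, 6, 7, 8, 9, 10, 12}, so each is used; only position 8 can be 12, hence position 8 = 12.
position 1, position 3, position 6 between them cover only {5, 7, 8} — a naked triple. Remove those values from position 4, position 7.
So 10 goes to position 4.

position 4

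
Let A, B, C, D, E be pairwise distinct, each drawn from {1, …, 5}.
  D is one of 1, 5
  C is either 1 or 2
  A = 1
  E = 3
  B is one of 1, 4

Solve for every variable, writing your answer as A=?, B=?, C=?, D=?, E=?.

A's domain is down to {1}, so A = 1. Remove 1 from B, C, D.
B has just one choice, so B = 4.
C must be 2 (only option left).
D has just one choice, so D = 5.
E must be 3 (only option left).

A=1, B=4, C=2, D=5, E=3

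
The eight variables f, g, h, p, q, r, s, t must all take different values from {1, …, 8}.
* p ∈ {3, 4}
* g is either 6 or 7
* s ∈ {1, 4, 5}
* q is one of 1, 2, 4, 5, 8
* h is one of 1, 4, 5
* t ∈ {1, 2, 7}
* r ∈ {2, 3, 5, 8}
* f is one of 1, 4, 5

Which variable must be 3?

p

Among the 8 variables, 6 fits only g (and all 8 values in {1, 2, 3, 4, 5, 6, 7, 8} must be used), so g = 6.
Among the 7 still-open variables, 7 fits only t (and all 7 values in {1, 2, 3, 4, 5, 7, 8} must be used), so t = 7.
f, h, s share exactly the 3 values {1, 4, 5}; by pigeonhole those values go to them, so strike 1, 4, 5 from p, q, r.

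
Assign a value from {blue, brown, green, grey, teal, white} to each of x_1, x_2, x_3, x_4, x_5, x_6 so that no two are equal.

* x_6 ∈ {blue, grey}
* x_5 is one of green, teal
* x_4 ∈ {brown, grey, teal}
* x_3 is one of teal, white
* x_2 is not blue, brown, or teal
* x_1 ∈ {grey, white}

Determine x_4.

Among the 6 variables, blue fits only x_6 (and all 6 values in {blue, brown, green, grey, teal, white} must be used), so x_6 = blue.
The 5 still-open variables together cover exactly {brown, green, grey, teal, white} — 5 values for 5 variables — and brown appears only in x_4's list, so x_4 = brown.

brown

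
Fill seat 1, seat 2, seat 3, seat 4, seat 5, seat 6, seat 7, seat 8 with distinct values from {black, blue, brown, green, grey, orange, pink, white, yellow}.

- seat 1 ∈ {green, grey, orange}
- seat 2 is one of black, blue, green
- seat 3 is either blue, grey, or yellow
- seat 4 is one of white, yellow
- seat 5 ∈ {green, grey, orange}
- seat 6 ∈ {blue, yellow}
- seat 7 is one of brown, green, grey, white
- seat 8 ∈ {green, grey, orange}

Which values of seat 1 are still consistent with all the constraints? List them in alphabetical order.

The 8 variables draw from only 8 values {black, blue, brown, green, grey, orange, white, yellow}, so each is used; only seat 2 can be black, hence seat 2 = black.
The 7 still-open variables together cover exactly {blue, brown, green, grey, orange, white, yellow} — 7 values for 7 variables — and brown appears only in seat 7's list, so seat 7 = brown.
Among the 6 still-open variables, white fits only seat 4 (and all 6 values in {blue, green, grey, orange, white, yellow} must be used), so seat 4 = white.
The 3 variables seat 1, seat 5, seat 8 are confined to {green, grey, orange}, which locks those values in; drop them from seat 3.
No further eliminations apply; seat 1 can still be any of green, grey, orange.

green, grey, orange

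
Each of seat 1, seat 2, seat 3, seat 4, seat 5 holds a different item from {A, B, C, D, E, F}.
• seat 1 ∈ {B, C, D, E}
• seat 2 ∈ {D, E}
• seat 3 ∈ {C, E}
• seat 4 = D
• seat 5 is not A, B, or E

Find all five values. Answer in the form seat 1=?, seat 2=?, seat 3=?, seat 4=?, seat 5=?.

seat 4 must be D (only option left). So seat 1, seat 2, seat 5 can't be D.
seat 2 must be E (only option left). So seat 1, seat 3 can't be E.
seat 3's domain is down to {C}, so seat 3 = C. So seat 1, seat 5 can't be C.
seat 5 has just one choice, so seat 5 = F.
seat 1 has just one choice, so seat 1 = B.

seat 1=B, seat 2=E, seat 3=C, seat 4=D, seat 5=F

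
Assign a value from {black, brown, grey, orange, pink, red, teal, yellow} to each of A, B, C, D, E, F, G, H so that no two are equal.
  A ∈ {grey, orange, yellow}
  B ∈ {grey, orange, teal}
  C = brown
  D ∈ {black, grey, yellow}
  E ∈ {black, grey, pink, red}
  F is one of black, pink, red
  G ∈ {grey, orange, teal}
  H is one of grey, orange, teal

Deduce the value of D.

black

C's domain is down to {brown}, so C = brown.
B, G, H share exactly the 3 values {grey, orange, teal}; by pigeonhole those values go to them, so strike grey, orange, teal from A, D, E.
A has just one choice, so A = yellow. Strike yellow from D.
So D = black.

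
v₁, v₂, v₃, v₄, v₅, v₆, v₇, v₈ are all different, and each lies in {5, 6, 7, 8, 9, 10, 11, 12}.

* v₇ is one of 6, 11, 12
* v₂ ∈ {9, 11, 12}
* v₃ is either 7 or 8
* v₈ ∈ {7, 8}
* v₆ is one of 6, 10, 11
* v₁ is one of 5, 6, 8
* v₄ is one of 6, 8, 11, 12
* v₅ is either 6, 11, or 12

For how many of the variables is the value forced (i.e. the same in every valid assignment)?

Among the 8 variables, 5 fits only v₁ (and all 8 values in {5, 6, 7, 8, 9, 10, 11, 12} must be used), so v₁ = 5.
The 7 still-open variables draw from only 7 values {6, 7, 8, 9, 10, 11, 12}, so each is used; only v₂ can be 9, hence v₂ = 9.
Among the 6 still-open variables, 10 fits only v₆ (and all 6 values in {6, 7, 8, 10, 11, 12} must be used), so v₆ = 10.
The 2 variables v₃ and v₈ are confined to {7, 8}, which locks those values in; drop them from v₄.
Determined: v₁=5, v₂=9, v₆=10. The other variables each still have more than one consistent value. That makes 3.

3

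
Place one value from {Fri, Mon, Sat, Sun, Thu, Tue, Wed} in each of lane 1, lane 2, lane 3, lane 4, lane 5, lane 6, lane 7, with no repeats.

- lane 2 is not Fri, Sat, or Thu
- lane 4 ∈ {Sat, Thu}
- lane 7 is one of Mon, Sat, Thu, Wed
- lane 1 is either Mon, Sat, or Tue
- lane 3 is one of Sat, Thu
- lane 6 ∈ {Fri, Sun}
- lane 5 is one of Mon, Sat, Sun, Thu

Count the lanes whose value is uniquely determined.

1

The 7 variables draw from only 7 values {Fri, Mon, Sat, Sun, Thu, Tue, Wed}, so each is used; only lane 6 can be Fri, hence lane 6 = Fri.
lane 3 and lane 4 between them cover only {Sat, Thu} — a naked pair. Remove those values from lane 1, lane 5, lane 7.
Determined: lane 6=Fri. The other lanes each still have more than one consistent value. That makes 1.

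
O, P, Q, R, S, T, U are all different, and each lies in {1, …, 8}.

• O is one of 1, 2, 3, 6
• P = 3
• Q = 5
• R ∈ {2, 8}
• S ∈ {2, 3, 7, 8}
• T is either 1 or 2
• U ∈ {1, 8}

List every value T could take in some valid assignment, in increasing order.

P must be 3 (only option left). So O, S can't be 3.
Q must be 5 (only option left).
The 5 still-open variables together cover exactly {1, 2, 6, 7, 8} — 5 values for 5 variables — and 6 appears only in O's list, so O = 6.
Among the 4 still-open variables, 7 fits only S (and all 4 values in {1, 2, 7, 8} must be used), so S = 7.
No further eliminations apply; T can still be any of 1, 2.

1, 2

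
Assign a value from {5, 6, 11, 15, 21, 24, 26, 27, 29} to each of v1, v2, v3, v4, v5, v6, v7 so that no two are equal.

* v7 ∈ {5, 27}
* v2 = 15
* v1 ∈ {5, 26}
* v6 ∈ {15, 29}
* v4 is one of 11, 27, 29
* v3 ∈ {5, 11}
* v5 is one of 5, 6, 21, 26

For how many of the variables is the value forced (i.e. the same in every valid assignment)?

v2 has just one choice, so v2 = 15. Remove 15 from v6.
That leaves v6 = 29. So v4 can't be 29.
The 3 variables v3, v4, v7 are confined to {5, 11, 27}, which locks those values in; drop them from v1, v5.
v1 has just one choice, so v1 = 26. Strike 26 from v5.
Determined: v1=26, v2=15, v6=29. The other variables each still have more than one consistent value. That makes 3.

3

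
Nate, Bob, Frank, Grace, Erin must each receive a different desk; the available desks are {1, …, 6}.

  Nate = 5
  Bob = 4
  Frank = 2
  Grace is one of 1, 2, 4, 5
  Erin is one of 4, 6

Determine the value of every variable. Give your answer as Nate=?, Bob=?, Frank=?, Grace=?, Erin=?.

Nate=5, Bob=4, Frank=2, Grace=1, Erin=6

Nate has just one choice, so Nate = 5. So Grace can't be 5.
Bob's domain is down to {4}, so Bob = 4. Remove 4 from Grace, Erin.
Frank's domain is down to {2}, so Frank = 2. So Grace can't be 2.
That leaves Grace = 1.
Erin's domain is down to {6}, so Erin = 6.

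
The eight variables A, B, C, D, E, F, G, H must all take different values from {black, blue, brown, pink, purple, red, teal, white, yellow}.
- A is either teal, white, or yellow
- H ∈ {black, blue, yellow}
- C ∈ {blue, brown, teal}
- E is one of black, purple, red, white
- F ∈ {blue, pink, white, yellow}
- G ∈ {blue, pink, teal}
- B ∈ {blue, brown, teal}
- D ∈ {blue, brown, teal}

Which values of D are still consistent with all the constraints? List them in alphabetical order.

blue, brown, teal

The 3 variables B, C, D are confined to {blue, brown, teal}, which locks those values in; drop them from A, F, G, H.
G must be pink (only option left). Eliminate pink elsewhere: F.
A and F share exactly the 2 values {white, yellow}; by pigeonhole those values go to them, so strike white, yellow from E, H.
That leaves H = black. Remove black from E.
No further eliminations apply; D can still be any of blue, brown, teal.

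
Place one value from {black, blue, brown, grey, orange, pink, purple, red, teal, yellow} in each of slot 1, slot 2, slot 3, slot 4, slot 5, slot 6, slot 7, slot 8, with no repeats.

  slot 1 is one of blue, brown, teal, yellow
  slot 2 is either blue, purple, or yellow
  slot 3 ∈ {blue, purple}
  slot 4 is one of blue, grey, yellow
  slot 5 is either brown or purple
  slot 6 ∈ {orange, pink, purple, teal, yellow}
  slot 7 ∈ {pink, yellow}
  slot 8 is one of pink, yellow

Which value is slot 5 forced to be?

Among the 8 variables, grey fits only slot 4 (and all 8 values in {blue, brown, grey, orange, pink, purple, teal, yellow} must be used), so slot 4 = grey.
Among the 7 still-open variables, orange fits only slot 6 (and all 7 values in {blue, brown, orange, pink, purple, teal, yellow} must be used), so slot 6 = orange.
Among the 6 still-open variables, teal fits only slot 1 (and all 6 values in {blue, brown, pink, purple, teal, yellow} must be used), so slot 1 = teal.
The 5 still-open variables draw from only 5 values {blue, brown, pink, purple, yellow}, so each is used; only slot 5 can be brown, hence slot 5 = brown.

brown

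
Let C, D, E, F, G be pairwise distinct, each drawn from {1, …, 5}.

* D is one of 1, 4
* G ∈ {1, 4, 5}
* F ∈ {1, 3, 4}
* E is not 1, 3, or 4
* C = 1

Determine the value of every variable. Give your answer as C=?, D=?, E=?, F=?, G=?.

C must be 1 (only option left). Eliminate 1 elsewhere: D, F, G.
D's domain is down to {4}, so D = 4. So F, G can't be 4.
That leaves F = 3.
That leaves G = 5. Remove 5 from E.
That leaves E = 2.

C=1, D=4, E=2, F=3, G=5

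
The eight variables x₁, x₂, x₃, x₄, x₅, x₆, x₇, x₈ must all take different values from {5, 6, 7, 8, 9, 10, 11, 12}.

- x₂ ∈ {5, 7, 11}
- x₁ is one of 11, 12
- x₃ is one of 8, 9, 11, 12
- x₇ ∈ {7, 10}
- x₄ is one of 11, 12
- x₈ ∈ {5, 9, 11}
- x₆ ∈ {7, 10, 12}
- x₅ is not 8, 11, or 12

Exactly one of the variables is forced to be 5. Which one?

x₂

Among the 8 variables, 6 fits only x₅ (and all 8 values in {5, 6, 7, 8, 9, 10, 11, 12} must be used), so x₅ = 6.
Among the 7 still-open variables, 8 fits only x₃ (and all 7 values in {5, 7, 8, 9, 10, 11, 12} must be used), so x₃ = 8.
The 6 still-open variables draw from only 6 values {5, 7, 9, 10, 11, 12}, so each is used; only x₈ can be 9, hence x₈ = 9.
Among the 5 still-open variables, 5 fits only x₂ (and all 5 values in {5, 7, 10, 11, 12} must be used), so x₂ = 5.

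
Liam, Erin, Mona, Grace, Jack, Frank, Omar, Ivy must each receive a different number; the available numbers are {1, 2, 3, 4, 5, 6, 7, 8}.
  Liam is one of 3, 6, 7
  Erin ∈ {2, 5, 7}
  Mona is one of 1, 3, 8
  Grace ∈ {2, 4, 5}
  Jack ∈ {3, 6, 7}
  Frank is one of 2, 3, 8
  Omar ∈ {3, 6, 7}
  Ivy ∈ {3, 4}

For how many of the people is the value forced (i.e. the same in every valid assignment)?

3

Among the 8 variables, 1 fits only Mona (and all 8 values in {1, 2, 3, 4, 5, 6, 7, 8} must be used), so Mona = 1.
The 7 still-open variables draw from only 7 values {2, 3, 4, 5, 6, 7, 8}, so each is used; only Frank can be 8, hence Frank = 8.
Liam, Jack, Omar between them cover only {3, 6, 7} — a naked triple. Remove those values from Erin, Ivy.
That leaves Ivy = 4. Eliminate 4 elsewhere: Grace.
Determined: Mona=1, Frank=8, Ivy=4. The other people each still have more than one consistent value. That makes 3.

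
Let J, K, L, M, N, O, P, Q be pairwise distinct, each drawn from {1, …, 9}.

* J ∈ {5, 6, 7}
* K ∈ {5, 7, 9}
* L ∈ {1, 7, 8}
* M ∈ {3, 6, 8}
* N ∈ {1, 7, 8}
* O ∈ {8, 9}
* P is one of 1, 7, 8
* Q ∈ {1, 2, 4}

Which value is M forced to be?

The 3 variables L, N, P are confined to {1, 7, 8}, which locks those values in; drop them from J, K, M, O, Q.
O must be 9 (only option left). Remove 9 from K.
K has just one choice, so K = 5. So J can't be 5.
J has just one choice, so J = 6. Remove 6 from M.
So M = 3.

3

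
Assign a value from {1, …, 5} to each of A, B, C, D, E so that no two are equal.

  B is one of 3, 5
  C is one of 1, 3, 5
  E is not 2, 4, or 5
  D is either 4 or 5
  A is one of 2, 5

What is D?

Among the 5 variables, 2 fits only A (and all 5 values in {1, 2, 3, 4, 5} must be used), so A = 2.
The 4 still-open variables draw from only 4 values {1, 3, 4, 5}, so each is used; only D can be 4, hence D = 4.

4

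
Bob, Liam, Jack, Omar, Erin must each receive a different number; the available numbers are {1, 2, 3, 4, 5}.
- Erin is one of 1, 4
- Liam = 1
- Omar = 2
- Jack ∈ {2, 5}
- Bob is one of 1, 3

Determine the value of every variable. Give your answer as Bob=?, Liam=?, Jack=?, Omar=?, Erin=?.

Bob=3, Liam=1, Jack=5, Omar=2, Erin=4

Liam's domain is down to {1}, so Liam = 1. Strike 1 from Bob, Erin.
Omar has just one choice, so Omar = 2. Eliminate 2 elsewhere: Jack.
Erin's domain is down to {4}, so Erin = 4.
Bob must be 3 (only option left).
Jack has just one choice, so Jack = 5.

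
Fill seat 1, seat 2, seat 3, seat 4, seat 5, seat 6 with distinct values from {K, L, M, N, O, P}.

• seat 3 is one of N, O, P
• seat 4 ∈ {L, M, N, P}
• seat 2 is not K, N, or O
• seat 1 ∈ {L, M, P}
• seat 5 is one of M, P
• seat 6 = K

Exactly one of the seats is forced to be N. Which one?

seat 4

seat 6 must be K (only option left).
Among the 5 still-open variables, O fits only seat 3 (and all 5 values in {L, M, N, O, P} must be used), so seat 3 = O.
The 4 still-open variables together cover exactly {L, M, N, P} — 4 values for 4 variables — and N appears only in seat 4's list, so seat 4 = N.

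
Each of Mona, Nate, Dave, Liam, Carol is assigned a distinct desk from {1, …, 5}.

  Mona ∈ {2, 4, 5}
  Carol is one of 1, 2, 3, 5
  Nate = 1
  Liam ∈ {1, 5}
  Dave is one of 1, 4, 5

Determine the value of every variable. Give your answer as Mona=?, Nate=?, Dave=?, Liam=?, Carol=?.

Nate's domain is down to {1}, so Nate = 1. Remove 1 from Dave, Liam, Carol.
Liam must be 5 (only option left). Eliminate 5 elsewhere: Mona, Dave, Carol.
That leaves Dave = 4. Eliminate 4 elsewhere: Mona.
Mona has just one choice, so Mona = 2. Remove 2 from Carol.
Carol has just one choice, so Carol = 3.

Mona=2, Nate=1, Dave=4, Liam=5, Carol=3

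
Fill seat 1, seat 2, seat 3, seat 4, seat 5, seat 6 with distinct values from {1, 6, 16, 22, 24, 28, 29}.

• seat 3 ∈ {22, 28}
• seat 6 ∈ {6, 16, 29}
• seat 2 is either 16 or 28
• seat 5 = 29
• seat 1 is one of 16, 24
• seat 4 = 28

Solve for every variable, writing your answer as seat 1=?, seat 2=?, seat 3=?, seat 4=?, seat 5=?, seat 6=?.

seat 1=24, seat 2=16, seat 3=22, seat 4=28, seat 5=29, seat 6=6

seat 4's domain is down to {28}, so seat 4 = 28. Eliminate 28 elsewhere: seat 2, seat 3.
seat 5's domain is down to {29}, so seat 5 = 29. Remove 29 from seat 6.
seat 2's domain is down to {16}, so seat 2 = 16. So seat 1, seat 6 can't be 16.
seat 3 has just one choice, so seat 3 = 22.
seat 6 has just one choice, so seat 6 = 6.
seat 1 has just one choice, so seat 1 = 24.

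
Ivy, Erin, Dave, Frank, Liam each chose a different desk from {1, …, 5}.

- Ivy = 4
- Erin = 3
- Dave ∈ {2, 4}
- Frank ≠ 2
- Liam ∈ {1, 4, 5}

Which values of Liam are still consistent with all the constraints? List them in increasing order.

Ivy has just one choice, so Ivy = 4. So Dave, Frank, Liam can't be 4.
That leaves Erin = 3. Eliminate 3 elsewhere: Frank.
Dave must be 2 (only option left).
No further eliminations apply; Liam can still be any of 1, 5.

1, 5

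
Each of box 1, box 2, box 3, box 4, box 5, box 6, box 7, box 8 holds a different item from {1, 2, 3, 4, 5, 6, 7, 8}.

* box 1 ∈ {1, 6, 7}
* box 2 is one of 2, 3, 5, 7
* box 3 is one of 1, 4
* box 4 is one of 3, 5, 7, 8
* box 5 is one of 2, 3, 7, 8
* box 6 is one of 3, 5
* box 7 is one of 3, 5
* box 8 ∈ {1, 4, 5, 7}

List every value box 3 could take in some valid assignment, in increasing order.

Among the 8 variables, 6 fits only box 1 (and all 8 values in {1, 2, 3, 4, 5, 6, 7, 8} must be used), so box 1 = 6.
box 6 and box 7 share exactly the 2 values {3, 5}; by pigeonhole those values go to them, so strike 3, 5 from box 2, box 4, box 5, box 8.
The 3 variables box 2, box 4, box 5 are confined to {2, 7, 8}, which locks those values in; drop them from box 8.
No further eliminations apply; box 3 can still be any of 1, 4.

1, 4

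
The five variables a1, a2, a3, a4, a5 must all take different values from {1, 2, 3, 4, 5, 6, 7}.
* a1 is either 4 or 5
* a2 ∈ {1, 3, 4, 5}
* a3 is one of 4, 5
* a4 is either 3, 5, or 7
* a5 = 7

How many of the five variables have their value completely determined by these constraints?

3

a5 must be 7 (only option left). Strike 7 from a4.
The 4 still-open variables together cover exactly {1, 3, 4, 5} — 4 values for 4 variables — and 1 appears only in a2's list, so a2 = 1.
The 3 still-open variables together cover exactly {3, 4, 5} — 3 values for 3 variables — and 3 appears only in a4's list, so a4 = 3.
Determined: a2=1, a4=3, a5=7. The other variables each still have more than one consistent value. That makes 3.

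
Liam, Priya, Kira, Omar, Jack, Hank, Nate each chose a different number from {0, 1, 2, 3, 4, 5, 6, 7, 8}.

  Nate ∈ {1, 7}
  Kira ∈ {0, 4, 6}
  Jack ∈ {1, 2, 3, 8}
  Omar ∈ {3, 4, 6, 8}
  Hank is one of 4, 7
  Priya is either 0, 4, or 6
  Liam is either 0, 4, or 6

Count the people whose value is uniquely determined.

2

The 3 variables Liam, Priya, Kira are confined to {0, 4, 6}, which locks those values in; drop them from Omar, Hank.
That leaves Hank = 7. So Nate can't be 7.
Nate must be 1 (only option left). Strike 1 from Jack.
Determined: Hank=7, Nate=1. The other people each still have more than one consistent value. That makes 2.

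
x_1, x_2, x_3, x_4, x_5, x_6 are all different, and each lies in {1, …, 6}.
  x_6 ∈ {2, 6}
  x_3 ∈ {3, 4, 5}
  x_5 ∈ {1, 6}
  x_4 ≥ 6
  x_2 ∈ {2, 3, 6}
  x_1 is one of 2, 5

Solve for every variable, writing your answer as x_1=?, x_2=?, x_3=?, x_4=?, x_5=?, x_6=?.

x_4's domain is down to {6}, so x_4 = 6. Strike 6 from x_2, x_5, x_6.
x_5 has just one choice, so x_5 = 1.
x_6 must be 2 (only option left). So x_1, x_2 can't be 2.
x_1's domain is down to {5}, so x_1 = 5. Eliminate 5 elsewhere: x_3.
x_2 must be 3 (only option left). Remove 3 from x_3.
x_3 must be 4 (only option left).

x_1=5, x_2=3, x_3=4, x_4=6, x_5=1, x_6=2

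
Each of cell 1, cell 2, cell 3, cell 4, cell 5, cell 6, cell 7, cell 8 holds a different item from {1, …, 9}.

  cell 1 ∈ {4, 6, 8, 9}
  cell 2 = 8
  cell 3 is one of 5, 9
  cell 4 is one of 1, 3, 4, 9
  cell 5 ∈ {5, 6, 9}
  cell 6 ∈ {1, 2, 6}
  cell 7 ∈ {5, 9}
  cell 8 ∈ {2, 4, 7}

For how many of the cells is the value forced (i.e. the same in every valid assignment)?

3

cell 2's domain is down to {8}, so cell 2 = 8. So cell 1 can't be 8.
cell 3 and cell 7 share exactly the 2 values {5, 9}; by pigeonhole those values go to them, so strike 5, 9 from cell 1, cell 4, cell 5.
cell 5 must be 6 (only option left). Strike 6 from cell 1, cell 6.
cell 1 has just one choice, so cell 1 = 4. So cell 4, cell 8 can't be 4.
Determined: cell 1=4, cell 2=8, cell 5=6. The other cells each still have more than one consistent value. That makes 3.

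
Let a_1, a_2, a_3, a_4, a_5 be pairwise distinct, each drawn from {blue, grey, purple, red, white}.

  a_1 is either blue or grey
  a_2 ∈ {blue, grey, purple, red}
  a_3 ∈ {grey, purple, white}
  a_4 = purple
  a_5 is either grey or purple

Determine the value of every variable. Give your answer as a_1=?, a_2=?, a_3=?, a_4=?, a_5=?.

a_1=blue, a_2=red, a_3=white, a_4=purple, a_5=grey

a_4 must be purple (only option left). So a_2, a_3, a_5 can't be purple.
That leaves a_5 = grey. Strike grey from a_1, a_2, a_3.
a_1's domain is down to {blue}, so a_1 = blue. So a_2 can't be blue.
That leaves a_2 = red.
a_3 must be white (only option left).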